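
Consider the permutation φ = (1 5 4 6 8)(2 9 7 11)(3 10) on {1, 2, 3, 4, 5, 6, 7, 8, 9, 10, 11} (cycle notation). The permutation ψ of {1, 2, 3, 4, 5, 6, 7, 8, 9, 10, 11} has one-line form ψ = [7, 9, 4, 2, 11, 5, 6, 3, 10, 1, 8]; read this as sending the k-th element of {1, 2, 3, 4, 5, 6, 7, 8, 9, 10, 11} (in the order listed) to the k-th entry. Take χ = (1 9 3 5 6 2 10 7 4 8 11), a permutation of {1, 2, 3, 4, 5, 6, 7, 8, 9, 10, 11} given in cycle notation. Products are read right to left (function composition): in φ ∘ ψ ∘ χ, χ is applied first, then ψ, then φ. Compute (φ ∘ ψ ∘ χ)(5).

(φ ∘ ψ ∘ χ)(5) = φ(ψ(χ(5))). χ(5) = 6, then ψ(6) = 5, then φ(5) = 4, so the result is 4.

4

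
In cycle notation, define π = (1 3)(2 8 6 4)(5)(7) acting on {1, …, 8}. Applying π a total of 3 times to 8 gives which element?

8 lies in the 4-cycle (2 8 6 4).
Stepping 3 places around the cycle: 8 → 6 → 4 → 2.

2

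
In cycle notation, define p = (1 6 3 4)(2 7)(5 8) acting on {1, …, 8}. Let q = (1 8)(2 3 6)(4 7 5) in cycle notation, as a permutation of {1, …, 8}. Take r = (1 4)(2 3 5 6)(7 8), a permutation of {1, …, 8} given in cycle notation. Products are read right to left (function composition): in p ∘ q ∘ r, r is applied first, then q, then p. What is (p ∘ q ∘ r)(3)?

Chase 3: r(3) = 5; q(5) = 4; p(4) = 1. Hence (p ∘ q ∘ r)(3) = 1.

1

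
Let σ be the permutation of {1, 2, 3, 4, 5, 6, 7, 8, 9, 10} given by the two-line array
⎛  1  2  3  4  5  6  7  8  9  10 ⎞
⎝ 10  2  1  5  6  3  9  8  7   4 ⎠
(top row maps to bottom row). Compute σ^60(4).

Tracing 4 → 5 → … returns to 4 after 6 steps, so 4 lies in a 6-cycle (1 10 4 5 6 3).
Since the cycle has length 6, σ^60 acts on it the same as σ^0 (60 mod 6 = 0).
So σ^60(4) = 4.

4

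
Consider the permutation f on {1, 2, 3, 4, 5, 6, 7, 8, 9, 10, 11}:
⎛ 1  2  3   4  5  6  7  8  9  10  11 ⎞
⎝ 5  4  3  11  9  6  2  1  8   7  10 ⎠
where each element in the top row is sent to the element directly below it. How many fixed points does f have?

2

The fixed points (elements with f(x) = x) are {3, 6}, so there are 2.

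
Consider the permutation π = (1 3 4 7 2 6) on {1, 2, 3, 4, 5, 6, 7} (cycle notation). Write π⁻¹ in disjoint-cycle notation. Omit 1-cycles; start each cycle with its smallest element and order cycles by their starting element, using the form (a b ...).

(1 6 2 7 4 3)

The inverse reverses each cycle.
After reversing and putting each cycle's least element first, π⁻¹ = (1 6 2 7 4 3).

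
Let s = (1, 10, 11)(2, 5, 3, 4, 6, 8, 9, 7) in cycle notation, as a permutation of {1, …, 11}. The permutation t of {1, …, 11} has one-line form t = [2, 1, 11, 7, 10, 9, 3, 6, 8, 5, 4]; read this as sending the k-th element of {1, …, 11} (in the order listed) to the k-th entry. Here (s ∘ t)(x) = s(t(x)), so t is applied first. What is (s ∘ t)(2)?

10

First apply t: t(2) = 1, then s(1) = 10. Thus (s ∘ t)(2) = 10.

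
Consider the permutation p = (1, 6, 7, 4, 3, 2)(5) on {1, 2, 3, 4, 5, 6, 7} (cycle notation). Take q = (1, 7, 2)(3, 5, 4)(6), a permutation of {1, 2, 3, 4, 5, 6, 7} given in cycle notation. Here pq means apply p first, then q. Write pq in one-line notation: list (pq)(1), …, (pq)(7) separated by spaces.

6 7 1 5 4 2 3

(pq)(x) = q(p(x)). Computing each image: q(p(1)) = q(6) = 6, q(p(2)) = q(1) = 7, q(p(3)) = q(2) = 1, q(p(4)) = q(3) = 5, q(p(5)) = q(5) = 4, q(p(6)) = q(7) = 2, q(p(7)) = q(4) = 3.
Hence pq = [6 7 1 5 4 2 3].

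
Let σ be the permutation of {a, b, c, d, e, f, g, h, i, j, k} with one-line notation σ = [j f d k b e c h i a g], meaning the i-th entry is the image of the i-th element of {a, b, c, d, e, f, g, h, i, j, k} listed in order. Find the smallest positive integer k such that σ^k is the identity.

Writing σ as disjoint cycles, the cycle lengths are 4, 3, 2, 1, 1.
The order is lcm(4, 3, 2) = 12.

12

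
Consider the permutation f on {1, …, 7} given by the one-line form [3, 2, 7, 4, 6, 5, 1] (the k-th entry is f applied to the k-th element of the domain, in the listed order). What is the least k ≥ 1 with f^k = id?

6

The disjoint-cycle form of f has cycle lengths 3, 2, 1, 1.
Since disjoint cycles commute, ord(f) = lcm(3, 2) = 6.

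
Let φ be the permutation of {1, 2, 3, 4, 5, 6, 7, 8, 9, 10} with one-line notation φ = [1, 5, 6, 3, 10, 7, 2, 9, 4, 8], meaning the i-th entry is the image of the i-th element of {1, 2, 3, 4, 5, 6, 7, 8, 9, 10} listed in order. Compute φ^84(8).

3

Tracing 8 → 9 → … returns to 8 after 9 steps, so 8 lies in a 9-cycle (2 5 10 8 9 4 3 6 7).
On a 9-cycle, φ^9 is the identity, so φ^84 = φ^3 there (84 ≡ 3 mod 9).
Advancing 3 steps from 8: 8 → 9 → 4 → 3.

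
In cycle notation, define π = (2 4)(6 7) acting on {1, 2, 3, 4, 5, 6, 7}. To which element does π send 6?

Within (6 7), 6 ↦ 7.

7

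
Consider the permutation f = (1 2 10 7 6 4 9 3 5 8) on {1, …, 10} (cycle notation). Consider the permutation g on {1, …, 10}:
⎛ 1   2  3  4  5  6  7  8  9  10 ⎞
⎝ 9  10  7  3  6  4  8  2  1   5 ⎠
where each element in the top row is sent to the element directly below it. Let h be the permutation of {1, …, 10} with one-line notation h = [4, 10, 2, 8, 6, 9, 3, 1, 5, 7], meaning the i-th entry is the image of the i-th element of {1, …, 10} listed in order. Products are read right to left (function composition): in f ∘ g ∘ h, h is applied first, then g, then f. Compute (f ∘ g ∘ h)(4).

(f ∘ g ∘ h)(4) = f(g(h(4))). h(4) = 8, then g(8) = 2, then f(2) = 10, so the result is 10.

10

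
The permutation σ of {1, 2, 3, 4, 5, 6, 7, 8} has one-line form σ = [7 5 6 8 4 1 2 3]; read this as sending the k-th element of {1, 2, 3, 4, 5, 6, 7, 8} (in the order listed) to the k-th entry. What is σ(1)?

7

1 is element number 1 of the domain, and entry number 1 of the one-line form is 7, so σ(1) = 7.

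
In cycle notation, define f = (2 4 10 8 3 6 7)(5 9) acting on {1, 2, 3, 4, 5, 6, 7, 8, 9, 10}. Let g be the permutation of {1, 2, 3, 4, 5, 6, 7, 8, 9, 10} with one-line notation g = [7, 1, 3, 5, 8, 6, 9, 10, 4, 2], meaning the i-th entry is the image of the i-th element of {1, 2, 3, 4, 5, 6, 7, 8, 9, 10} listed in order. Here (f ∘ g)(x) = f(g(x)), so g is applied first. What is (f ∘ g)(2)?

1

First apply g: g(2) = 1, then f(1) = 1. Thus (f ∘ g)(2) = 1.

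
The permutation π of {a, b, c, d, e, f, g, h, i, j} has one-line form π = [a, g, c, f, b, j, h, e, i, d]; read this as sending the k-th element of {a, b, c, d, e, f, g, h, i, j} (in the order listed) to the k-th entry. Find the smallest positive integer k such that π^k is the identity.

Writing π as disjoint cycles, the cycle lengths are 4, 3, 1, 1, 1.
Since disjoint cycles commute, ord(π) = lcm(4, 3) = 12.

12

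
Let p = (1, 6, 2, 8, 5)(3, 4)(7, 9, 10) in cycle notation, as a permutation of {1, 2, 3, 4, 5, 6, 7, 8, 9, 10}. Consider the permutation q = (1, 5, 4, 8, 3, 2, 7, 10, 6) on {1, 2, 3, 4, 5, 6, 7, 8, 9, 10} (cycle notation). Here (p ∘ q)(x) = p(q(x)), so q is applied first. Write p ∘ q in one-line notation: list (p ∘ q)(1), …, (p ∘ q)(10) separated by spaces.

1 9 8 5 3 6 7 4 10 2

(p ∘ q)(x) = p(q(x)). Computing each image: p(q(1)) = p(5) = 1, p(q(2)) = p(7) = 9, p(q(3)) = p(2) = 8, p(q(4)) = p(8) = 5, p(q(5)) = p(4) = 3, p(q(6)) = p(1) = 6, p(q(7)) = p(10) = 7, p(q(8)) = p(3) = 4, p(q(9)) = p(9) = 10, p(q(10)) = p(6) = 2.
Hence p ∘ q = [1 9 8 5 3 6 7 4 10 2].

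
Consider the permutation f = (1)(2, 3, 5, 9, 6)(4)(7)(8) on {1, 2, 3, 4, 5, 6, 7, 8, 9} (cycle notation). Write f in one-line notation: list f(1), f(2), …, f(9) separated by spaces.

1 3 5 4 9 2 7 8 6

Image by image: 1→1, 2→3, 3→5, 4→4, 5→9, 6→2, 7→7, 8→8, 9→6.
So the one-line form is 1 3 5 4 9 2 7 8 6.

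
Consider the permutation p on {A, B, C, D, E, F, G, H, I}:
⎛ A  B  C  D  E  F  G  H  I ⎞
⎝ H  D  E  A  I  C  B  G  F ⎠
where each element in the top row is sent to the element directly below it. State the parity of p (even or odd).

odd

In disjoint-cycle form the cycle lengths are 5, 4.
A cycle is odd iff its length is even; p has 1 even-length cycle, so sgn(p) = (−1)^1 and p is odd.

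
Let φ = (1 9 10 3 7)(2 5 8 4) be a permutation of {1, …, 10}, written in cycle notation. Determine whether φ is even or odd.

odd

The cycle lengths are 5, 4, 1.
A cycle is odd iff its length is even; φ has 1 even-length cycle, so sgn(φ) = (−1)^1 and φ is odd.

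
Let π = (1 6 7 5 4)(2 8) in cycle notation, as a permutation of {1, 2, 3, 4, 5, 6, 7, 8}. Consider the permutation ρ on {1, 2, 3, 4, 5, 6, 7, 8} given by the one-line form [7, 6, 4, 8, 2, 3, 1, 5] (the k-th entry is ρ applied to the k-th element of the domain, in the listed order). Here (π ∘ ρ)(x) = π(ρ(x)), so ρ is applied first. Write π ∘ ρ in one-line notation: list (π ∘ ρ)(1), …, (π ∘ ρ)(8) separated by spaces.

(π ∘ ρ)(x) = π(ρ(x)). Computing each image: π(ρ(1)) = π(7) = 5, π(ρ(2)) = π(6) = 7, π(ρ(3)) = π(4) = 1, π(ρ(4)) = π(8) = 2, π(ρ(5)) = π(2) = 8, π(ρ(6)) = π(3) = 3, π(ρ(7)) = π(1) = 6, π(ρ(8)) = π(5) = 4.
Hence π ∘ ρ = [5 7 1 2 8 3 6 4].

5 7 1 2 8 3 6 4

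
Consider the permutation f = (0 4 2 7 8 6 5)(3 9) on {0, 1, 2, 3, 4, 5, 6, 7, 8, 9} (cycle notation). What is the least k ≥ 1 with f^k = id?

The disjoint cycles have lengths 7, 2, 1.
The order is lcm(7, 2) = 14.

14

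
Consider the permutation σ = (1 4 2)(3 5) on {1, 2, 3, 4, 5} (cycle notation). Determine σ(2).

2 appears in (1 4 2); the next entry (wrapping around) is 1.

1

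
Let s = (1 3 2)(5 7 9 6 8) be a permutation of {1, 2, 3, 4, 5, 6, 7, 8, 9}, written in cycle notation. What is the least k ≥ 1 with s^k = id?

15

The cycle type of s is (5, 3, 1).
The order is lcm(5, 3) = 15.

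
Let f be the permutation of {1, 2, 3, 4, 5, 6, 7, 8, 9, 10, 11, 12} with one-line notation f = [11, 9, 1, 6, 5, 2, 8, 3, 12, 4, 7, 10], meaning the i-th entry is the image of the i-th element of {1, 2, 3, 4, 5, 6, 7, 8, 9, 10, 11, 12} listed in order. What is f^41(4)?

10

Tracing 4 → 6 → … returns to 4 after 6 steps, so 4 lies in a 6-cycle (2, 9, 12, 10, 4, 6).
On a 6-cycle, f^6 is the identity, so f^41 = f^5 there (41 ≡ 5 mod 6).
Stepping 5 places around the cycle: 4 → 6 → 2 → 9 → 12 → 10.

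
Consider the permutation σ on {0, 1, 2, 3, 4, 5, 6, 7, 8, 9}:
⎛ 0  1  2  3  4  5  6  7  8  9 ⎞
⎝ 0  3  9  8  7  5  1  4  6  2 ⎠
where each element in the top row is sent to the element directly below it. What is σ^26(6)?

3

Tracing 6 → 1 → … returns to 6 after 4 steps, so 6 lies in a 4-cycle (1, 3, 8, 6).
Powers repeat with period 4 on this cycle, and 26 mod 4 = 2, so σ^26(6) = σ^2(6).
Advancing 2 steps from 6: 6 → 1 → 3.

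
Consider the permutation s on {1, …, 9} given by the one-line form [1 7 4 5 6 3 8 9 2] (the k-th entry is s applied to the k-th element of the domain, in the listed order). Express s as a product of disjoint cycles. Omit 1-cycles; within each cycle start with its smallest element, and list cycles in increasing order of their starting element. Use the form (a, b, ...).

Start at 2 and follow images: 2 → 7 → 8 → 9 → 2, giving the cycle (2, 7, 8, 9).
Continuing from each remaining unvisited element yields (2, 7, 8, 9)(3, 4, 5, 6).

(2, 7, 8, 9)(3, 4, 5, 6)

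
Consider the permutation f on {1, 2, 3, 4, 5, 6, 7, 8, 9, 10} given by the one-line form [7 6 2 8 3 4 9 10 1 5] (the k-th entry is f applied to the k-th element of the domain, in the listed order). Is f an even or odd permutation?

In disjoint-cycle form the cycle lengths are 7, 3.
A cycle is odd iff its length is even; f has 0 even-length cycles, so sgn(f) = (−1)^0 and f is even.

even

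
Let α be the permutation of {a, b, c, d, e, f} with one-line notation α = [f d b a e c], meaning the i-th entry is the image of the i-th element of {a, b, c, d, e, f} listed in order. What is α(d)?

d is element number 4 of the domain, and entry number 4 of the one-line form is a, so α(d) = a.

a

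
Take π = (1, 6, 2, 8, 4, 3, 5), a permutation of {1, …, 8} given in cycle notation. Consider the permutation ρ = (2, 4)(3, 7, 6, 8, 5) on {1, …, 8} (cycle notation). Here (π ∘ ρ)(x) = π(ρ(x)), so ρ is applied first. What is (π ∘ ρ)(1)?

6

ρ(1) = 1, then π(1) = 6; composing gives (π ∘ ρ)(1) = 6.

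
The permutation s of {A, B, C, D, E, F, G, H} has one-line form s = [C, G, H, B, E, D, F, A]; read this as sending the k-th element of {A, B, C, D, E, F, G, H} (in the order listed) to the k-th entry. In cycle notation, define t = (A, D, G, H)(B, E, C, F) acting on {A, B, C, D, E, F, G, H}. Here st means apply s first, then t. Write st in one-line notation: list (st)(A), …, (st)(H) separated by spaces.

Chase each element through s then t: A → C → F; B → G → H; C → H → A; D → B → E; E → E → C; F → D → G; G → F → B; H → A → D.
Collecting the images, st = [F H A E C G B D].

F H A E C G B D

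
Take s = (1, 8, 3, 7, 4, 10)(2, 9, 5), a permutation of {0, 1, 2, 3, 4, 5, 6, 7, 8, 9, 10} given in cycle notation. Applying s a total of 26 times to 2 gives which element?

5

2 lies in the 3-cycle (2, 9, 5).
On a 3-cycle, s^3 is the identity, so s^26 = s^2 there (26 ≡ 2 mod 3).
Advancing 2 steps from 2: 2 → 9 → 5.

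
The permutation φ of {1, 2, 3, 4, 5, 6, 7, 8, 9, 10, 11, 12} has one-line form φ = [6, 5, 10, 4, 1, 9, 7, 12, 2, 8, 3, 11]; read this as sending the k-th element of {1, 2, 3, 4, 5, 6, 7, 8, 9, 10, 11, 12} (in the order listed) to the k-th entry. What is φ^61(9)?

2

Tracing 9 → 2 → … returns to 9 after 5 steps, so 9 lies in a 5-cycle (1, 6, 9, 2, 5).
On a 5-cycle, φ^5 is the identity, so φ^61 = φ^1 there (61 ≡ 1 mod 5).
Stepping 1 place around the cycle: 9 → 2.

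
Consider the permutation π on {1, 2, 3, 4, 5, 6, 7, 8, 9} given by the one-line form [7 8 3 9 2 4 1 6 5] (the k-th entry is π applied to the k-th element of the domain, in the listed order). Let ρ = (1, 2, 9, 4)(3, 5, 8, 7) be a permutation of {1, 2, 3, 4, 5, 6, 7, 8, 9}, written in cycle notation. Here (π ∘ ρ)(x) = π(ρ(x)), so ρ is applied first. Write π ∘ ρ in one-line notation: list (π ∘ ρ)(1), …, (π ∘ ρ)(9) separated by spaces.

(π ∘ ρ)(x) = π(ρ(x)). Computing each image: π(ρ(1)) = π(2) = 8, π(ρ(2)) = π(9) = 5, π(ρ(3)) = π(5) = 2, π(ρ(4)) = π(1) = 7, π(ρ(5)) = π(8) = 6, π(ρ(6)) = π(6) = 4, π(ρ(7)) = π(3) = 3, π(ρ(8)) = π(7) = 1, π(ρ(9)) = π(4) = 9.
Hence π ∘ ρ = [8 5 2 7 6 4 3 1 9].

8 5 2 7 6 4 3 1 9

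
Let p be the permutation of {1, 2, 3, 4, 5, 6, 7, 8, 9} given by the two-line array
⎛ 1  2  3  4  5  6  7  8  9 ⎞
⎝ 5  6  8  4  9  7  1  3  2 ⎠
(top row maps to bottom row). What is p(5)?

9

The entry below 5 in the array is 9, so p(5) = 9.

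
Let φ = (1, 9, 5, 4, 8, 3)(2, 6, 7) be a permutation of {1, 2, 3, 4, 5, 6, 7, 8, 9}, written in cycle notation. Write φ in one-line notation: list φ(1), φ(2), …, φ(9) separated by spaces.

Image by image: 1↦9, 2↦6, 3↦1, 4↦8, 5↦4, 6↦7, 7↦2, 8↦3, 9↦5.
So the one-line form is 9 6 1 8 4 7 2 3 5.

9 6 1 8 4 7 2 3 5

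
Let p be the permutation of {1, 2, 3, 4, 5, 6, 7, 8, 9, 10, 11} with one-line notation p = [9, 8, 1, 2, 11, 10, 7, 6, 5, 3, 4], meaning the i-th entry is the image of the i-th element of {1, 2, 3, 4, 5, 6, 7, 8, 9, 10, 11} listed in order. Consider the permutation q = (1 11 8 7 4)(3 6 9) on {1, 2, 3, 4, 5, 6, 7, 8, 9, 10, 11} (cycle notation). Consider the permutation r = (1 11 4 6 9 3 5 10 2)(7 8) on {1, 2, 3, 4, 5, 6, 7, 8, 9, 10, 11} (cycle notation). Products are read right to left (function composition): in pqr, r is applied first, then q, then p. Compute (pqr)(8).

(pqr)(8) = p(q(r(8))). r(8) = 7, then q(7) = 4, then p(4) = 2, so the result is 2.

2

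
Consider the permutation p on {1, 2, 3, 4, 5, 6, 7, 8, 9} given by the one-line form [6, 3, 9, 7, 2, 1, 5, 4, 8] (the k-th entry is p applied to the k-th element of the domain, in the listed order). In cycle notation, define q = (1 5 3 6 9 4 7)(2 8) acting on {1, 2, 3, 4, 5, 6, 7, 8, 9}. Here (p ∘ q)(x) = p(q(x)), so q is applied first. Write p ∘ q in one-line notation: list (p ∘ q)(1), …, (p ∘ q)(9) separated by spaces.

For each element, apply q then p: 1 → 5 → 2; 2 → 8 → 4; 3 → 6 → 1; 4 → 7 → 5; 5 → 3 → 9; 6 → 9 → 8; 7 → 1 → 6; 8 → 2 → 3; 9 → 4 → 7.
Collecting the images, p ∘ q = [2 4 1 5 9 8 6 3 7].

2 4 1 5 9 8 6 3 7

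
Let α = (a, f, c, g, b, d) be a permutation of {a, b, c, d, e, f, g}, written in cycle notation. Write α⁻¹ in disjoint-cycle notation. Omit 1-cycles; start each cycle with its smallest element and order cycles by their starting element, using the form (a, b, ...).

(a, d, b, g, c, f)

The inverse reverses each cycle.
Reversing each cycle of α and rotating so the smallest element leads gives (a, d, b, g, c, f).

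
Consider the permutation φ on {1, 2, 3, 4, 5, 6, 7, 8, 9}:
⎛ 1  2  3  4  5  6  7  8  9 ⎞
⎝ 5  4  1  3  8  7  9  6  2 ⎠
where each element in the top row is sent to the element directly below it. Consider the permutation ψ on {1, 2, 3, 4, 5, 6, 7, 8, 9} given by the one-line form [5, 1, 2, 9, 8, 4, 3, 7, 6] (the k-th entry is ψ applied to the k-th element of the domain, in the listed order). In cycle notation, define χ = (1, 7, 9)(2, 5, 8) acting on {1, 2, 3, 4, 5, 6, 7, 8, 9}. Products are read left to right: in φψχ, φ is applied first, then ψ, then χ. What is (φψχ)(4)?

5

Chase 4: φ(4) = 3; ψ(3) = 2; χ(2) = 5. Hence (φψχ)(4) = 5.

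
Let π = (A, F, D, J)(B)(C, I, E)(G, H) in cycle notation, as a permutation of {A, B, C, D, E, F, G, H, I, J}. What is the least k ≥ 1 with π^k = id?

The cycle type of π is (4, 3, 2, 1).
The order is lcm(4, 3, 2) = 12.

12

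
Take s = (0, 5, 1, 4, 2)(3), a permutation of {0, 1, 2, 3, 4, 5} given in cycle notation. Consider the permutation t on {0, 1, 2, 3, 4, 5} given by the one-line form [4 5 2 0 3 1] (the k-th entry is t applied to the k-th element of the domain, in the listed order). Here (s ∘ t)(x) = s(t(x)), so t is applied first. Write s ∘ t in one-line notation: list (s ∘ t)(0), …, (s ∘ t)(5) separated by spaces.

2 1 0 5 3 4

Chase each element through t then s: 0 → 4 → 2; 1 → 5 → 1; 2 → 2 → 0; 3 → 0 → 5; 4 → 3 → 3; 5 → 1 → 4.
So s ∘ t in one-line form is 2 1 0 5 3 4.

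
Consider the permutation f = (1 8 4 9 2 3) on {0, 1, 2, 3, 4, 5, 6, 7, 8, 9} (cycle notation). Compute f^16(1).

2

1 lies in the 6-cycle (1 8 4 9 2 3).
Since the cycle has length 6, f^16 acts on it the same as f^4 (16 mod 6 = 4).
Stepping 4 places around the cycle: 1 → 8 → 4 → 9 → 2.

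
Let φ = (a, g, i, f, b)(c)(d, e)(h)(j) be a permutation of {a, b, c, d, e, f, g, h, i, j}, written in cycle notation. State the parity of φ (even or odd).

The cycle lengths are 5, 2, 1, 1, 1.
A cycle is odd iff its length is even; φ has 1 even-length cycle, so sgn(φ) = (−1)^1 and φ is odd.

odd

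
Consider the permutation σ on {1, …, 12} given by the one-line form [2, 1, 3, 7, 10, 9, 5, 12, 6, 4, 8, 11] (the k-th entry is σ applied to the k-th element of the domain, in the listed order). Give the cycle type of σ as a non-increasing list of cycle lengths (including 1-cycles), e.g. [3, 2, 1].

The disjoint cycles are (1 2)(3)(4 7 5 10)(6 9)(8 12 11), with lengths 4, 3, 2, 2, 1 in non-increasing order.

[4, 3, 2, 2, 1]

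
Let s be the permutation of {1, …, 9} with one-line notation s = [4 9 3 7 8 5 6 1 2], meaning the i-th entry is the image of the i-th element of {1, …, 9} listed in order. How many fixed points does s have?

1

The fixed points (elements with s(x) = x) are {3}, so there is 1.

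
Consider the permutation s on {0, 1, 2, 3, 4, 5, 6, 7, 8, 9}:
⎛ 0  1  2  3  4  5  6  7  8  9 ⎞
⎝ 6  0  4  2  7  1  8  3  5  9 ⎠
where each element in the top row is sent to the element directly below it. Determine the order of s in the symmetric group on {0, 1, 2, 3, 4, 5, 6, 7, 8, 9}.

Writing s as disjoint cycles, the cycle lengths are 5, 4, 1.
Since disjoint cycles commute, ord(s) = lcm(5, 4) = 20.

20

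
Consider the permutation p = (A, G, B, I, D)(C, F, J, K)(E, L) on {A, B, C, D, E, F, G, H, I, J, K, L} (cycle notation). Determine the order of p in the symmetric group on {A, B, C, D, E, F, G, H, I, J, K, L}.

20

The cycle type of p is (5, 4, 2, 1).
Since disjoint cycles commute, ord(p) = lcm(5, 4, 2) = 20.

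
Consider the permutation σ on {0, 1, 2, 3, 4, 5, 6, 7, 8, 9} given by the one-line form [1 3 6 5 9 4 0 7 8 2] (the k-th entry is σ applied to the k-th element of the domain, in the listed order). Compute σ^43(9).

Tracing 9 → 2 → … returns to 9 after 8 steps, so 9 lies in an 8-cycle (0, 1, 3, 5, 4, 9, 2, 6).
Powers repeat with period 8 on this cycle, and 43 mod 8 = 3, so σ^43(9) = σ^3(9).
Advancing 3 steps from 9: 9 → 2 → 6 → 0.

0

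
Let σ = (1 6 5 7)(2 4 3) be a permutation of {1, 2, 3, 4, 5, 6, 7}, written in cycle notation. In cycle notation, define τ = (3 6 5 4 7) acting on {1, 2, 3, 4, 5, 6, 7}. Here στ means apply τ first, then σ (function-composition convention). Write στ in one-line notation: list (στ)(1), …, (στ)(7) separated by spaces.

6 4 5 1 3 7 2

For each element, apply τ then σ: 1 → 1 → 6; 2 → 2 → 4; 3 → 6 → 5; 4 → 7 → 1; 5 → 4 → 3; 6 → 5 → 7; 7 → 3 → 2.
So στ in one-line form is 6 4 5 1 3 7 2.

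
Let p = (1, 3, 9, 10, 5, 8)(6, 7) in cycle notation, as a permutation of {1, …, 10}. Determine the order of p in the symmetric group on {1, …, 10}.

6

The cycle type of p is (6, 2, 1, 1).
Since disjoint cycles commute, ord(p) = lcm(6, 2) = 6.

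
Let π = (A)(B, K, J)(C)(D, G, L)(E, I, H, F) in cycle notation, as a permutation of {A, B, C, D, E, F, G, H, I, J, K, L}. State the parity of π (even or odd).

odd

The cycle lengths are 4, 3, 3, 1, 1.
A cycle of length ℓ contributes ℓ−1 transpositions, so π is a product of 3 + 2 + 2 = 7 transpositions — odd.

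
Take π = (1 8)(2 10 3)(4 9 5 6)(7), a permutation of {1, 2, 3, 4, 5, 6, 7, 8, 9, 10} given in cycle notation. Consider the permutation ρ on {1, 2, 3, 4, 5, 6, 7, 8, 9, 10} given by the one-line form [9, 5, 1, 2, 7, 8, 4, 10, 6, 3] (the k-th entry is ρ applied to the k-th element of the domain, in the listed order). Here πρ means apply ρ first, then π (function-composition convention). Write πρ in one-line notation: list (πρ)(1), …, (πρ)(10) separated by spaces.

5 6 8 10 7 1 9 3 4 2

For each element, apply ρ then π: 1 → 9 → 5; 2 → 5 → 6; 3 → 1 → 8; 4 → 2 → 10; 5 → 7 → 7; 6 → 8 → 1; 7 → 4 → 9; 8 → 10 → 3; 9 → 6 → 4; 10 → 3 → 2.
Collecting the images, πρ = [5 6 8 10 7 1 9 3 4 2].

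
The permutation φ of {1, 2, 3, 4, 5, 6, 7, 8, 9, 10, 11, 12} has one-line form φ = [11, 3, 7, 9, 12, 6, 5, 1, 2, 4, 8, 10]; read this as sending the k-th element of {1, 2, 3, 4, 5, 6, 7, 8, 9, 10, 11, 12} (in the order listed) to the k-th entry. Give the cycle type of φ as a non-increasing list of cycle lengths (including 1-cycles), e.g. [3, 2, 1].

The disjoint cycles are (1, 11, 8)(2, 3, 7, 5, 12, 10, 4, 9)(6), with lengths 8, 3, 1 in non-increasing order.

[8, 3, 1]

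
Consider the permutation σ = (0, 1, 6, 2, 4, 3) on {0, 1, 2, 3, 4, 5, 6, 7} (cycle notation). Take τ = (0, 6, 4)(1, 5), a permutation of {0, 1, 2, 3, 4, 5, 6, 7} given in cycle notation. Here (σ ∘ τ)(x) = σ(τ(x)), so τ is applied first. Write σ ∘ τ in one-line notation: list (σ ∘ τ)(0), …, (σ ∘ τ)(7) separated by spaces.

(σ ∘ τ)(x) = σ(τ(x)). Computing each image: σ(τ(0)) = σ(6) = 2, σ(τ(1)) = σ(5) = 5, σ(τ(2)) = σ(2) = 4, σ(τ(3)) = σ(3) = 0, σ(τ(4)) = σ(0) = 1, σ(τ(5)) = σ(1) = 6, σ(τ(6)) = σ(4) = 3, σ(τ(7)) = σ(7) = 7.
Hence σ ∘ τ = [2 5 4 0 1 6 3 7].

2 5 4 0 1 6 3 7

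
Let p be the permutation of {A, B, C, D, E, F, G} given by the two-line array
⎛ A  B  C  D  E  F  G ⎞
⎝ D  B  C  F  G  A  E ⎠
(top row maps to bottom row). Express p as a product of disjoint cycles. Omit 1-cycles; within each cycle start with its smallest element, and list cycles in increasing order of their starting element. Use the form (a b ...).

(A D F)(E G)

From A: A → D → F → A, closing the cycle (A D F).
Continuing from each remaining unvisited element yields (A D F)(E G).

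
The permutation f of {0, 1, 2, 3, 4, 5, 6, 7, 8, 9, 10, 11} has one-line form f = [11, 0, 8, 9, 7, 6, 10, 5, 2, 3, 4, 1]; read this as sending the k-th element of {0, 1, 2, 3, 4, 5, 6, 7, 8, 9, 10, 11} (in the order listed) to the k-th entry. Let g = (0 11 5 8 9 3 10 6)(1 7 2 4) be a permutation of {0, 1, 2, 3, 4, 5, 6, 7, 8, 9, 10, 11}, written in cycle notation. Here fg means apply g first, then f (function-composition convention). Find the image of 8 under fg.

First apply g: g(8) = 9, then f(9) = 3. Thus (fg)(8) = 3.

3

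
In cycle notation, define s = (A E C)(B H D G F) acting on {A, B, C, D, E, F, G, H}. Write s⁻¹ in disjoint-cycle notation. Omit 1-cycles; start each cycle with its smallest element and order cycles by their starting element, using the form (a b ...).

The inverse reverses each cycle.
After reversing and putting each cycle's least element first, s⁻¹ = (A C E)(B F G D H).

(A C E)(B F G D H)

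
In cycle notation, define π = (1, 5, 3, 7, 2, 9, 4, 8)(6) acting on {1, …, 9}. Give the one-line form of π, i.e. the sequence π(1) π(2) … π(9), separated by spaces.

5 9 7 8 3 6 2 1 4

Each element maps to the next entry in its cycle (wrapping to the front): 1↦5, 2↦9, 3↦7, 4↦8, 5↦3, 6↦6, 7↦2, 8↦1, 9↦4.
Listing these in domain order gives 5 9 7 8 3 6 2 1 4.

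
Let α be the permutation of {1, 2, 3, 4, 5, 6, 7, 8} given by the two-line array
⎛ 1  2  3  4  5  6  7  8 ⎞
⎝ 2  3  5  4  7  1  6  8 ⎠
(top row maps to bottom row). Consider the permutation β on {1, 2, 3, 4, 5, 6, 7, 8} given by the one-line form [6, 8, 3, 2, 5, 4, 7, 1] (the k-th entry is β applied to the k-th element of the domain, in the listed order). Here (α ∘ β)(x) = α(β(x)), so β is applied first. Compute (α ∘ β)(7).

6

First apply β: β(7) = 7, then α(7) = 6. Thus (α ∘ β)(7) = 6.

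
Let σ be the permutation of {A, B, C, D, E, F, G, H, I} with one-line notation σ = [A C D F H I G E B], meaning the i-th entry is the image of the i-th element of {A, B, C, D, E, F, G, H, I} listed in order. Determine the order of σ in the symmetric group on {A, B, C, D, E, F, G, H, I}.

Decomposing into disjoint cycles gives cycle lengths 5, 2, 1, 1.
The order is lcm(5, 2) = 10.

10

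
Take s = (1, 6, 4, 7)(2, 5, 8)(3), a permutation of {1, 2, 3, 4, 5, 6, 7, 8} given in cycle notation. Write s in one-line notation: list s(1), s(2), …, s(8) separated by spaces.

Reading each image from the cycles: 1↦6, 2↦5, 3↦3, 4↦7, 5↦8, 6↦4, 7↦1, 8↦2.
So the one-line form is 6 5 3 7 8 4 1 2.

6 5 3 7 8 4 1 2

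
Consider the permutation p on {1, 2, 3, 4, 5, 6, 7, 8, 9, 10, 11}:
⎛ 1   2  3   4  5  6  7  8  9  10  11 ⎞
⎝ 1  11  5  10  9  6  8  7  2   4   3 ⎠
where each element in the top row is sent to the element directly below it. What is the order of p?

Decomposing into disjoint cycles gives cycle lengths 5, 2, 2, 1, 1.
Since disjoint cycles commute, ord(p) = lcm(5, 2, 2) = 10.

10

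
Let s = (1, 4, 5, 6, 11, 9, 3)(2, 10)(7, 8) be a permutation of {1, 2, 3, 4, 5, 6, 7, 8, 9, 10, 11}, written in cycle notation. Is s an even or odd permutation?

The cycle lengths are 7, 2, 2.
A cycle is odd iff its length is even; s has 2 even-length cycles, so sgn(s) = (−1)^2 and s is even.

even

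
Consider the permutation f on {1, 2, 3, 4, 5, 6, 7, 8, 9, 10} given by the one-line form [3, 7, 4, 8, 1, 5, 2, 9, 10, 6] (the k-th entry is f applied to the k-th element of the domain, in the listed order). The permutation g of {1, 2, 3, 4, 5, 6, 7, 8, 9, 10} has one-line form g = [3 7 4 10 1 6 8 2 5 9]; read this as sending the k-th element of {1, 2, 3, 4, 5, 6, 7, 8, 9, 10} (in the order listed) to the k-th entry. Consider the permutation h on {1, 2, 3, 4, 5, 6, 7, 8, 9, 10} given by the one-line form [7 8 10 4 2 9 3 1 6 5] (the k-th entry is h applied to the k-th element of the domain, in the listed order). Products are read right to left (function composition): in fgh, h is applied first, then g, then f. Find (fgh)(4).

6

Apply the permutations in order: h(4) = 4, then g(4) = 10, then f(10) = 6. So (fgh)(4) = 6.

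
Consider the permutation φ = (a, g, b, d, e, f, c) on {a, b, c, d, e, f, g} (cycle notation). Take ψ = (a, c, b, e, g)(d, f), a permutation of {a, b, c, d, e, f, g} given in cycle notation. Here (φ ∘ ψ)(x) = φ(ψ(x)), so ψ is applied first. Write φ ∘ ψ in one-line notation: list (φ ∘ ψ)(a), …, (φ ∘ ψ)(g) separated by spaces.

For each element, apply ψ then φ: a → c → a; b → e → f; c → b → d; d → f → c; e → g → b; f → d → e; g → a → g.
Collecting the images, φ ∘ ψ = [a f d c b e g].

a f d c b e g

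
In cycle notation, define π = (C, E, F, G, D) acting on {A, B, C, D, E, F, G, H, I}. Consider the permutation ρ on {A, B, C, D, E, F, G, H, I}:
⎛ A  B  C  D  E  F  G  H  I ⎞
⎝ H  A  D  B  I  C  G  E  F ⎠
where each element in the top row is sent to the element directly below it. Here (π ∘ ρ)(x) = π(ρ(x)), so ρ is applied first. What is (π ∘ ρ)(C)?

C

(π ∘ ρ)(C) = π(ρ(C)). ρ(C) = D, then π(D) = C. So (π ∘ ρ)(C) = C.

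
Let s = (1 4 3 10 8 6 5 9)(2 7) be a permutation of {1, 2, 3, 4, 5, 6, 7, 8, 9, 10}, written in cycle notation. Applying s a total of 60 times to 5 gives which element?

3

5 lies in the 8-cycle (1 4 3 10 8 6 5 9).
Since the cycle has length 8, s^60 acts on it the same as s^4 (60 mod 8 = 4).
Stepping 4 places around the cycle: 5 → 9 → 1 → 4 → 3.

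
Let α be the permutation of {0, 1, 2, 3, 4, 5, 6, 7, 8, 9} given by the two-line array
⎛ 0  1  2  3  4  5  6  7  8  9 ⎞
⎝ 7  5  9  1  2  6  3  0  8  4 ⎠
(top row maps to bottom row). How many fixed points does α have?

The fixed points (elements with α(x) = x) are {8}, so there is 1.

1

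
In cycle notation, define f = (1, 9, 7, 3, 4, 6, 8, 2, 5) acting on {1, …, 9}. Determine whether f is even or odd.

even

The cycle lengths are 9.
A cycle is odd iff its length is even; f has 0 even-length cycles, so sgn(f) = (−1)^0 and f is even.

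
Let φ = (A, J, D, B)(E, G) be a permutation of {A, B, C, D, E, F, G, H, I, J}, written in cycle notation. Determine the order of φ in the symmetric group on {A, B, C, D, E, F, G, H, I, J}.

4

The disjoint cycles have lengths 4, 2, 1, 1, 1, 1.
The order is lcm(4, 2) = 4.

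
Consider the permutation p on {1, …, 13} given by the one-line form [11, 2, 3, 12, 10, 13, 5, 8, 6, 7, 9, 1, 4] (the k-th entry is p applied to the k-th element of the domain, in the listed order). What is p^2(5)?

7

Tracing 5 → 10 → … returns to 5 after 3 steps, so 5 lies in a 3-cycle (5, 10, 7).
Advancing 2 steps from 5: 5 → 10 → 7.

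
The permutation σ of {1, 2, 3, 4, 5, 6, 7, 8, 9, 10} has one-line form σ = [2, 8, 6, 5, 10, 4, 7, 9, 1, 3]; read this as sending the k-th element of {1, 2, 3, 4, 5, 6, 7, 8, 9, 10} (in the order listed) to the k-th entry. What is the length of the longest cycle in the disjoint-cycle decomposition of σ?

Decomposing into disjoint cycles gives (1, 2, 8, 9)(3, 6, 4, 5, 10); the longest has length 5.

5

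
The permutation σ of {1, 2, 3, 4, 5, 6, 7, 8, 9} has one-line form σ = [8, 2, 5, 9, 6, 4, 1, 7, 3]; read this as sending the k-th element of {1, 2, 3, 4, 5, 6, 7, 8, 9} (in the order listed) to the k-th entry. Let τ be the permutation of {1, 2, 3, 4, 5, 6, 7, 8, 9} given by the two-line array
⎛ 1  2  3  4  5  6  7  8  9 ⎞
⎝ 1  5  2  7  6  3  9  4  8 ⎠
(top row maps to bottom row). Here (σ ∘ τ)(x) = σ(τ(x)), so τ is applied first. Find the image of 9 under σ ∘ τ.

(σ ∘ τ)(9) = σ(τ(9)). τ(9) = 8, then σ(8) = 7. So (σ ∘ τ)(9) = 7.

7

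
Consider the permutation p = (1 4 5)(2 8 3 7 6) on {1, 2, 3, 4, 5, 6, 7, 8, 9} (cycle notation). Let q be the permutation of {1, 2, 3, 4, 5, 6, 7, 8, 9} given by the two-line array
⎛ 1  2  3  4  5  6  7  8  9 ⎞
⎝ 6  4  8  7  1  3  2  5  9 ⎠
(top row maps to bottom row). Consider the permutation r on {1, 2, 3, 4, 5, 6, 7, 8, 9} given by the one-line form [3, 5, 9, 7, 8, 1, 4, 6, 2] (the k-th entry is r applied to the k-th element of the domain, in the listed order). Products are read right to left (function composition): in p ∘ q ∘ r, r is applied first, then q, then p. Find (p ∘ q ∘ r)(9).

(p ∘ q ∘ r)(9) = p(q(r(9))). r(9) = 2, then q(2) = 4, then p(4) = 5, so the result is 5.

5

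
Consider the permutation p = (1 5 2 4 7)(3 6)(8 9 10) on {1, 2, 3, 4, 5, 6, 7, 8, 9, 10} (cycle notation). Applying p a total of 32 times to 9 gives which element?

8

9 lies in the 3-cycle (8 9 10).
Since the cycle has length 3, p^32 acts on it the same as p^2 (32 mod 3 = 2).
Stepping 2 places around the cycle: 9 → 10 → 8.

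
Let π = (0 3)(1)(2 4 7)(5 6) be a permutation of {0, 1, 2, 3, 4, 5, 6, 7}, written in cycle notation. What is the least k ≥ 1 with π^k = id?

The cycle type of π is (3, 2, 2, 1).
Since disjoint cycles commute, ord(π) = lcm(3, 2, 2) = 6.

6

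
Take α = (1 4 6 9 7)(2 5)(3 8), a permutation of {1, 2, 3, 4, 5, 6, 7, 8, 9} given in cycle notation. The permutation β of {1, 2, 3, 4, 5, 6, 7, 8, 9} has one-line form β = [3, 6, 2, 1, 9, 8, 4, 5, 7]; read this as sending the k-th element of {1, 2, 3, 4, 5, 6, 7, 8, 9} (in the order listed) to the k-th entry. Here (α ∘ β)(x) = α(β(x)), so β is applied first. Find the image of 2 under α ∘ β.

9

β(2) = 6, then α(6) = 9; composing gives (α ∘ β)(2) = 9.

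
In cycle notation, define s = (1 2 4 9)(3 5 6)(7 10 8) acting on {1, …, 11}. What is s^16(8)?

7

8 lies in the 3-cycle (7 10 8).
Since the cycle has length 3, s^16 acts on it the same as s^1 (16 mod 3 = 1).
Stepping 1 place around the cycle: 8 → 7.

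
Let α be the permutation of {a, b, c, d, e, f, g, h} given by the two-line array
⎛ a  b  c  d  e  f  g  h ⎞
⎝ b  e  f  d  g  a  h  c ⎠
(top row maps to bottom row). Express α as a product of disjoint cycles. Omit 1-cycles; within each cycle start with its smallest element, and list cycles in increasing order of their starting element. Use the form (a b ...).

(a b e g h c f)

Iterating α from a gives a → b → e → g → h → c → f → a; that is the 7-cycle (a b e g h c f).
Repeating from the next unused element and collecting all non-trivial cycles gives (a b e g h c f).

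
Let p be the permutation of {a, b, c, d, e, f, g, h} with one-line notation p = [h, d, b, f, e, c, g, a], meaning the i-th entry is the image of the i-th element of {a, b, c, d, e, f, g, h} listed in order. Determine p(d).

d is element number 4 of the domain, and entry number 4 of the one-line form is f, so p(d) = f.

f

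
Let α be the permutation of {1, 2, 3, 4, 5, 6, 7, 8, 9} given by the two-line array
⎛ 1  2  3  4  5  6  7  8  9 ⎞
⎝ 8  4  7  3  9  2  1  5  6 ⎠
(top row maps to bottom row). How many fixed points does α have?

No element satisfies α(x) = x, so there are 0 fixed points.

0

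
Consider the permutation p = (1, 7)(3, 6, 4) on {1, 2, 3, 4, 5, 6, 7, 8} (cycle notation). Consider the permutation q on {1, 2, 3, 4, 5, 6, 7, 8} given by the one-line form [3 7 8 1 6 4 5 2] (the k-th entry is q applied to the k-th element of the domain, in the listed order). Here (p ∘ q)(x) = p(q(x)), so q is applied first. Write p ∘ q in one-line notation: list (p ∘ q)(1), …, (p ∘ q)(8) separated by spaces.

6 1 8 7 4 3 5 2

For each element, apply q then p: 1 → 3 → 6; 2 → 7 → 1; 3 → 8 → 8; 4 → 1 → 7; 5 → 6 → 4; 6 → 4 → 3; 7 → 5 → 5; 8 → 2 → 2.
Collecting the images, p ∘ q = [6 1 8 7 4 3 5 2].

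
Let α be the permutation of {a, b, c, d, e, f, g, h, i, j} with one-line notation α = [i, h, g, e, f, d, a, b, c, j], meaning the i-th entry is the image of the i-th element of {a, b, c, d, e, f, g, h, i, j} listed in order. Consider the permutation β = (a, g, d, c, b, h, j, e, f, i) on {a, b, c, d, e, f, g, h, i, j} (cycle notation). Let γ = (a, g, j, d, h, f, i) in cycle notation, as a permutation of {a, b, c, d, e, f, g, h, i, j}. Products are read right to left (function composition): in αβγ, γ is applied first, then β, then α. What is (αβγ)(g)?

Apply the permutations in order: γ(g) = j, then β(j) = e, then α(e) = f. So (αβγ)(g) = f.

f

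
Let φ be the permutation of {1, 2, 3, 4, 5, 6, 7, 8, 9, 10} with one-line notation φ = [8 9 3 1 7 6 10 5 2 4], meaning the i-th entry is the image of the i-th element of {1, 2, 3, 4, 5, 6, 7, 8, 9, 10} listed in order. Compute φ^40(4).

Tracing 4 → 1 → … returns to 4 after 6 steps, so 4 lies in a 6-cycle (1 8 5 7 10 4).
Powers repeat with period 6 on this cycle, and 40 mod 6 = 4, so φ^40(4) = φ^4(4).
Advancing 4 steps from 4: 4 → 1 → 8 → 5 → 7.

7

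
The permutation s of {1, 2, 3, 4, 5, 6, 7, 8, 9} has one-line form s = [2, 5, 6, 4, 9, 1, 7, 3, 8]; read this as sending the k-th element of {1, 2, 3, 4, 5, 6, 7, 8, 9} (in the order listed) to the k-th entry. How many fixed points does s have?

2

The fixed points (elements with s(x) = x) are {4, 7}, so there are 2.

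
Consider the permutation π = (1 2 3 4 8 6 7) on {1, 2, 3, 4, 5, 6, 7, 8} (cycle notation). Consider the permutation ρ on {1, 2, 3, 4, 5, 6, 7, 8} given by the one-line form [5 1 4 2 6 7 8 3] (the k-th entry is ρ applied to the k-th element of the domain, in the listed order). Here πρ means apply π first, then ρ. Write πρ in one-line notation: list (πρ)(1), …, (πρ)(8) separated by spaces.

1 4 2 3 6 8 5 7

For each element, apply π then ρ: 1 → 2 → 1; 2 → 3 → 4; 3 → 4 → 2; 4 → 8 → 3; 5 → 5 → 6; 6 → 7 → 8; 7 → 1 → 5; 8 → 6 → 7.
Collecting the images, πρ = [1 4 2 3 6 8 5 7].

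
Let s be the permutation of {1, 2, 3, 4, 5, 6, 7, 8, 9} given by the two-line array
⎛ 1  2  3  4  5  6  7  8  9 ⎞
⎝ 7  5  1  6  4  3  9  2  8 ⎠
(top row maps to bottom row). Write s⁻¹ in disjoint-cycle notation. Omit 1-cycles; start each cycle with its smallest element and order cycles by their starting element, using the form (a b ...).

(1 3 6 4 5 2 8 9 7)

The cycle decomposition of s is (1 7 9 8 2 5 4 6 3).
The inverse reverses every cycle; in canonical form, s⁻¹ = (1 3 6 4 5 2 8 9 7).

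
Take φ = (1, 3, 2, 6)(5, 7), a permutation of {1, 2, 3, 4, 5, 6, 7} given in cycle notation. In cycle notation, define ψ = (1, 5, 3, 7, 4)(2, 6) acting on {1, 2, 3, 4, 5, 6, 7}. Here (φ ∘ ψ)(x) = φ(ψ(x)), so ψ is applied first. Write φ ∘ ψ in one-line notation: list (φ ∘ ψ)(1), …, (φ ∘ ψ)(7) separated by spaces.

7 1 5 3 2 6 4

Chase each element through ψ then φ: 1 → 5 → 7; 2 → 6 → 1; 3 → 7 → 5; 4 → 1 → 3; 5 → 3 → 2; 6 → 2 → 6; 7 → 4 → 4.
Collecting the images, φ ∘ ψ = [7 1 5 3 2 6 4].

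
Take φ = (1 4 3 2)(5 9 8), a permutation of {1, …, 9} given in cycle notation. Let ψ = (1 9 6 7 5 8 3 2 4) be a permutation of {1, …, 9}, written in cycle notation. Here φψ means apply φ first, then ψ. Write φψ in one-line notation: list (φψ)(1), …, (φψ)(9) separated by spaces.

(φψ)(x) = ψ(φ(x)). Computing each image: ψ(φ(1)) = ψ(4) = 1, ψ(φ(2)) = ψ(1) = 9, ψ(φ(3)) = ψ(2) = 4, ψ(φ(4)) = ψ(3) = 2, ψ(φ(5)) = ψ(9) = 6, ψ(φ(6)) = ψ(6) = 7, ψ(φ(7)) = ψ(7) = 5, ψ(φ(8)) = ψ(5) = 8, ψ(φ(9)) = ψ(8) = 3.
Hence φψ = [1 9 4 2 6 7 5 8 3].

1 9 4 2 6 7 5 8 3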